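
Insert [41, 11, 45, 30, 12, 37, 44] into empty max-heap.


Insert 41: [41]
Insert 11: [41, 11]
Insert 45: [45, 11, 41]
Insert 30: [45, 30, 41, 11]
Insert 12: [45, 30, 41, 11, 12]
Insert 37: [45, 30, 41, 11, 12, 37]
Insert 44: [45, 30, 44, 11, 12, 37, 41]

Final heap: [45, 30, 44, 11, 12, 37, 41]


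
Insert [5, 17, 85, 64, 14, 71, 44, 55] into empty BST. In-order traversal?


Insert 5: root
Insert 17: R from 5
Insert 85: R from 5 -> R from 17
Insert 64: R from 5 -> R from 17 -> L from 85
Insert 14: R from 5 -> L from 17
Insert 71: R from 5 -> R from 17 -> L from 85 -> R from 64
Insert 44: R from 5 -> R from 17 -> L from 85 -> L from 64
Insert 55: R from 5 -> R from 17 -> L from 85 -> L from 64 -> R from 44

In-order: [5, 14, 17, 44, 55, 64, 71, 85]


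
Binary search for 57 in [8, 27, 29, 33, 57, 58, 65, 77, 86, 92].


Step 1: lo=0, hi=9, mid=4, val=57

Found at index 4


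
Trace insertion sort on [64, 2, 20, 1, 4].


Initial: [64, 2, 20, 1, 4]
Insert 2: [2, 64, 20, 1, 4]
Insert 20: [2, 20, 64, 1, 4]
Insert 1: [1, 2, 20, 64, 4]
Insert 4: [1, 2, 4, 20, 64]

Sorted: [1, 2, 4, 20, 64]


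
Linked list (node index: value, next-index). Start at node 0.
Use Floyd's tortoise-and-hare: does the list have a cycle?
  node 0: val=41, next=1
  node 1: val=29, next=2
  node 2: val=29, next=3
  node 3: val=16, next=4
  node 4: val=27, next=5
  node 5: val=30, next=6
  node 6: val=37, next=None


Floyd's tortoise (slow, +1) and hare (fast, +2):
  init: slow=0, fast=0
  step 1: slow=1, fast=2
  step 2: slow=2, fast=4
  step 3: slow=3, fast=6
  step 4: fast -> None, no cycle

Cycle: no


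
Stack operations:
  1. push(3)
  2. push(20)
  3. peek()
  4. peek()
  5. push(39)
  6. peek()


push(3) -> [3]
push(20) -> [3, 20]
peek()->20
peek()->20
push(39) -> [3, 20, 39]
peek()->39

Final stack: [3, 20, 39]


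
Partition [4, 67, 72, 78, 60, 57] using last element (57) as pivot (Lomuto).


Pivot: 57
  4 <= 57: advance i (no swap)
Place pivot at 1: [4, 57, 72, 78, 60, 67]

Partitioned: [4, 57, 72, 78, 60, 67]


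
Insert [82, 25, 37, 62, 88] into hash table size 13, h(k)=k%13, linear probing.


Insert 82: h=4 -> slot 4
Insert 25: h=12 -> slot 12
Insert 37: h=11 -> slot 11
Insert 62: h=10 -> slot 10
Insert 88: h=10, 3 probes -> slot 0

Table: [88, None, None, None, 82, None, None, None, None, None, 62, 37, 25]


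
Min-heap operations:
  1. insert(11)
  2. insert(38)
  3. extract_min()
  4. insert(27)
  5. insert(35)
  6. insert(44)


insert(11) -> [11]
insert(38) -> [11, 38]
extract_min()->11, [38]
insert(27) -> [27, 38]
insert(35) -> [27, 38, 35]
insert(44) -> [27, 38, 35, 44]

Final heap: [27, 38, 35, 44]


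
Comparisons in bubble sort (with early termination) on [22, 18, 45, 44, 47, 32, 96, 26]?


Algorithm: bubble sort (with early termination)
Input: [22, 18, 45, 44, 47, 32, 96, 26]
Sorted: [18, 22, 26, 32, 44, 45, 47, 96]

27


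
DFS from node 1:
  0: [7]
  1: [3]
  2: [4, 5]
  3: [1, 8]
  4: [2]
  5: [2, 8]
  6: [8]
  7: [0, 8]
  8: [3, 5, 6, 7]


Visit 1, push [3]
Visit 3, push [8]
Visit 8, push [7, 6, 5]
Visit 5, push [2]
Visit 2, push [4]
Visit 4, push []
Visit 6, push []
Visit 7, push [0]
Visit 0, push []

DFS order: [1, 3, 8, 5, 2, 4, 6, 7, 0]


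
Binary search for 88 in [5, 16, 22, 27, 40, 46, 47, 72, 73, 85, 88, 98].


Step 1: lo=0, hi=11, mid=5, val=46
Step 2: lo=6, hi=11, mid=8, val=73
Step 3: lo=9, hi=11, mid=10, val=88

Found at index 10


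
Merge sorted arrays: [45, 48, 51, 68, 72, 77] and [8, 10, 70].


Take 8 from B
Take 10 from B
Take 45 from A
Take 48 from A
Take 51 from A
Take 68 from A
Take 70 from B

Merged: [8, 10, 45, 48, 51, 68, 70, 72, 77]


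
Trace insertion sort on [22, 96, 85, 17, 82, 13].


Initial: [22, 96, 85, 17, 82, 13]
Insert 96: [22, 96, 85, 17, 82, 13]
Insert 85: [22, 85, 96, 17, 82, 13]
Insert 17: [17, 22, 85, 96, 82, 13]
Insert 82: [17, 22, 82, 85, 96, 13]
Insert 13: [13, 17, 22, 82, 85, 96]

Sorted: [13, 17, 22, 82, 85, 96]


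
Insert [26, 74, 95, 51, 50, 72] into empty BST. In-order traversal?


Insert 26: root
Insert 74: R from 26
Insert 95: R from 26 -> R from 74
Insert 51: R from 26 -> L from 74
Insert 50: R from 26 -> L from 74 -> L from 51
Insert 72: R from 26 -> L from 74 -> R from 51

In-order: [26, 50, 51, 72, 74, 95]


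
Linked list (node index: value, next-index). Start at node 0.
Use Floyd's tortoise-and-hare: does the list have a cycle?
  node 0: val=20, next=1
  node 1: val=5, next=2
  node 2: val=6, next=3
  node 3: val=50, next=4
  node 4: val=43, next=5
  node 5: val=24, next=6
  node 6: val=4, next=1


Floyd's tortoise (slow, +1) and hare (fast, +2):
  init: slow=0, fast=0
  step 1: slow=1, fast=2
  step 2: slow=2, fast=4
  step 3: slow=3, fast=6
  step 4: slow=4, fast=2
  step 5: slow=5, fast=4
  step 6: slow=6, fast=6
  slow == fast at node 6: cycle detected

Cycle: yes


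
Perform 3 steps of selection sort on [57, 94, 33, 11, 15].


Initial: [57, 94, 33, 11, 15]
Step 1: min=11 at 3
  Swap: [11, 94, 33, 57, 15]
Step 2: min=15 at 4
  Swap: [11, 15, 33, 57, 94]
Step 3: min=33 at 2
  Swap: [11, 15, 33, 57, 94]

After 3 steps: [11, 15, 33, 57, 94]


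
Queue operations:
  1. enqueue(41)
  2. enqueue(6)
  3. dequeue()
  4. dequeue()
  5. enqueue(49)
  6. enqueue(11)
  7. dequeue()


enqueue(41) -> [41]
enqueue(6) -> [41, 6]
dequeue()->41, [6]
dequeue()->6, []
enqueue(49) -> [49]
enqueue(11) -> [49, 11]
dequeue()->49, [11]

Final queue: [11]


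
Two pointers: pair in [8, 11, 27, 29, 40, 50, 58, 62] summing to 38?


lo=0(8)+hi=7(62)=70
lo=0(8)+hi=6(58)=66
lo=0(8)+hi=5(50)=58
lo=0(8)+hi=4(40)=48
lo=0(8)+hi=3(29)=37
lo=1(11)+hi=3(29)=40
lo=1(11)+hi=2(27)=38

Yes: 11+27=38


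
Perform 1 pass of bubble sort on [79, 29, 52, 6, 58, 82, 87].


Initial: [79, 29, 52, 6, 58, 82, 87]
Pass 1: [29, 52, 6, 58, 79, 82, 87] (4 swaps)

After 1 pass: [29, 52, 6, 58, 79, 82, 87]


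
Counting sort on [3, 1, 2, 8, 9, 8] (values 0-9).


Input: [3, 1, 2, 8, 9, 8]
Counts: [0, 1, 1, 1, 0, 0, 0, 0, 2, 1]

Sorted: [1, 2, 3, 8, 8, 9]


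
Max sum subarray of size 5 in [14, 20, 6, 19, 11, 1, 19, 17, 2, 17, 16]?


[0:5]: 70
[1:6]: 57
[2:7]: 56
[3:8]: 67
[4:9]: 50
[5:10]: 56
[6:11]: 71

Max: 71 at [6:11]


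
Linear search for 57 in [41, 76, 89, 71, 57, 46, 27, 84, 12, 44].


i=0: 41!=57
i=1: 76!=57
i=2: 89!=57
i=3: 71!=57
i=4: 57==57 found!

Found at 4, 5 comps


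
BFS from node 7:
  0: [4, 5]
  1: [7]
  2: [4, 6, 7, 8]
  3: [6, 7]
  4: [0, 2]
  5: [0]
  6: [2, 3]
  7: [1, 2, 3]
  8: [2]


Visit 7, enqueue [1, 2, 3]
Visit 1, enqueue []
Visit 2, enqueue [4, 6, 8]
Visit 3, enqueue []
Visit 4, enqueue [0]
Visit 6, enqueue []
Visit 8, enqueue []
Visit 0, enqueue [5]
Visit 5, enqueue []

BFS order: [7, 1, 2, 3, 4, 6, 8, 0, 5]


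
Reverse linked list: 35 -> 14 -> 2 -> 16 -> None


Step 1: curr=35, set curr.next=prev(None) | reversed so far: 35
Step 2: curr=14, set curr.next=prev(35) | reversed so far: 14 -> 35
Step 3: curr=2, set curr.next=prev(14) | reversed so far: 2 -> 14 -> 35
Step 4: curr=16, set curr.next=prev(2) | reversed so far: 16 -> 2 -> 14 -> 35

16 -> 2 -> 14 -> 35 -> None


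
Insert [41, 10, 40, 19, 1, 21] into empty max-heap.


Insert 41: [41]
Insert 10: [41, 10]
Insert 40: [41, 10, 40]
Insert 19: [41, 19, 40, 10]
Insert 1: [41, 19, 40, 10, 1]
Insert 21: [41, 19, 40, 10, 1, 21]

Final heap: [41, 19, 40, 10, 1, 21]


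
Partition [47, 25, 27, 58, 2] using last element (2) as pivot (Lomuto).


Pivot: 2
Place pivot at 0: [2, 25, 27, 58, 47]

Partitioned: [2, 25, 27, 58, 47]


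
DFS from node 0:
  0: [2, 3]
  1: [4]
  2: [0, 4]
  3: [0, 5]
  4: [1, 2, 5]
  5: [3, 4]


Visit 0, push [3, 2]
Visit 2, push [4]
Visit 4, push [5, 1]
Visit 1, push []
Visit 5, push [3]
Visit 3, push []

DFS order: [0, 2, 4, 1, 5, 3]


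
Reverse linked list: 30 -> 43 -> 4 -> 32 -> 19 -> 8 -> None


Step 1: curr=30, set curr.next=prev(None) | reversed so far: 30
Step 2: curr=43, set curr.next=prev(30) | reversed so far: 43 -> 30
Step 3: curr=4, set curr.next=prev(43) | reversed so far: 4 -> 43 -> 30
Step 4: curr=32, set curr.next=prev(4) | reversed so far: 32 -> 4 -> 43 -> 30
Step 5: curr=19, set curr.next=prev(32) | reversed so far: 19 -> 32 -> 4 -> 43 -> 30
Step 6: curr=8, set curr.next=prev(19) | reversed so far: 8 -> 19 -> 32 -> 4 -> 43 -> 30

8 -> 19 -> 32 -> 4 -> 43 -> 30 -> None


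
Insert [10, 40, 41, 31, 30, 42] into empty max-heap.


Insert 10: [10]
Insert 40: [40, 10]
Insert 41: [41, 10, 40]
Insert 31: [41, 31, 40, 10]
Insert 30: [41, 31, 40, 10, 30]
Insert 42: [42, 31, 41, 10, 30, 40]

Final heap: [42, 31, 41, 10, 30, 40]


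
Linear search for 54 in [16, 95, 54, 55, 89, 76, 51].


i=0: 16!=54
i=1: 95!=54
i=2: 54==54 found!

Found at 2, 3 comps


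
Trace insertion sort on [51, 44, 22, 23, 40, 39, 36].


Initial: [51, 44, 22, 23, 40, 39, 36]
Insert 44: [44, 51, 22, 23, 40, 39, 36]
Insert 22: [22, 44, 51, 23, 40, 39, 36]
Insert 23: [22, 23, 44, 51, 40, 39, 36]
Insert 40: [22, 23, 40, 44, 51, 39, 36]
Insert 39: [22, 23, 39, 40, 44, 51, 36]
Insert 36: [22, 23, 36, 39, 40, 44, 51]

Sorted: [22, 23, 36, 39, 40, 44, 51]


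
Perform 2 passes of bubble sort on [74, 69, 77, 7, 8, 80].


Initial: [74, 69, 77, 7, 8, 80]
Pass 1: [69, 74, 7, 8, 77, 80] (3 swaps)
Pass 2: [69, 7, 8, 74, 77, 80] (2 swaps)

After 2 passes: [69, 7, 8, 74, 77, 80]


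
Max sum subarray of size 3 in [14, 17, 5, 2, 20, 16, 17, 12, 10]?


[0:3]: 36
[1:4]: 24
[2:5]: 27
[3:6]: 38
[4:7]: 53
[5:8]: 45
[6:9]: 39

Max: 53 at [4:7]


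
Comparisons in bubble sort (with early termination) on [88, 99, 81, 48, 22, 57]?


Algorithm: bubble sort (with early termination)
Input: [88, 99, 81, 48, 22, 57]
Sorted: [22, 48, 57, 81, 88, 99]

15


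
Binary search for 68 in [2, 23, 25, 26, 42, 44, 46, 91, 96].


Step 1: lo=0, hi=8, mid=4, val=42
Step 2: lo=5, hi=8, mid=6, val=46
Step 3: lo=7, hi=8, mid=7, val=91

Not found


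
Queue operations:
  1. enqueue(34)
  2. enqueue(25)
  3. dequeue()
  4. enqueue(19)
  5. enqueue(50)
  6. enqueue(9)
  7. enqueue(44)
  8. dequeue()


enqueue(34) -> [34]
enqueue(25) -> [34, 25]
dequeue()->34, [25]
enqueue(19) -> [25, 19]
enqueue(50) -> [25, 19, 50]
enqueue(9) -> [25, 19, 50, 9]
enqueue(44) -> [25, 19, 50, 9, 44]
dequeue()->25, [19, 50, 9, 44]

Final queue: [19, 50, 9, 44]


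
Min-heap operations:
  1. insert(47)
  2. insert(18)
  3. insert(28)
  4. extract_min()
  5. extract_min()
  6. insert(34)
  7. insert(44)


insert(47) -> [47]
insert(18) -> [18, 47]
insert(28) -> [18, 47, 28]
extract_min()->18, [28, 47]
extract_min()->28, [47]
insert(34) -> [34, 47]
insert(44) -> [34, 47, 44]

Final heap: [34, 47, 44]


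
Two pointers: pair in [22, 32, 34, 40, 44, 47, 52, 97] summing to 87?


lo=0(22)+hi=7(97)=119
lo=0(22)+hi=6(52)=74
lo=1(32)+hi=6(52)=84
lo=2(34)+hi=6(52)=86
lo=3(40)+hi=6(52)=92
lo=3(40)+hi=5(47)=87

Yes: 40+47=87


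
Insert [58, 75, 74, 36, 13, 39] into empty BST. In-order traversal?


Insert 58: root
Insert 75: R from 58
Insert 74: R from 58 -> L from 75
Insert 36: L from 58
Insert 13: L from 58 -> L from 36
Insert 39: L from 58 -> R from 36

In-order: [13, 36, 39, 58, 74, 75]


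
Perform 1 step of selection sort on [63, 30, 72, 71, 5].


Initial: [63, 30, 72, 71, 5]
Step 1: min=5 at 4
  Swap: [5, 30, 72, 71, 63]

After 1 step: [5, 30, 72, 71, 63]


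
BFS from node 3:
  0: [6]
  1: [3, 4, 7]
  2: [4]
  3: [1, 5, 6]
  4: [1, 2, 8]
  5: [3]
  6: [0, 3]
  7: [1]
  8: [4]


Visit 3, enqueue [1, 5, 6]
Visit 1, enqueue [4, 7]
Visit 5, enqueue []
Visit 6, enqueue [0]
Visit 4, enqueue [2, 8]
Visit 7, enqueue []
Visit 0, enqueue []
Visit 2, enqueue []
Visit 8, enqueue []

BFS order: [3, 1, 5, 6, 4, 7, 0, 2, 8]


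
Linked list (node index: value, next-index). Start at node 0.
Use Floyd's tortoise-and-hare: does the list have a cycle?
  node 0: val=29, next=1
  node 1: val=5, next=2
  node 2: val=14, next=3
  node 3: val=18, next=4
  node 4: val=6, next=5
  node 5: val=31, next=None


Floyd's tortoise (slow, +1) and hare (fast, +2):
  init: slow=0, fast=0
  step 1: slow=1, fast=2
  step 2: slow=2, fast=4
  step 3: fast 4->5->None, no cycle

Cycle: no


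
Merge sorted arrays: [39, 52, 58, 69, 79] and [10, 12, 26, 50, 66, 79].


Take 10 from B
Take 12 from B
Take 26 from B
Take 39 from A
Take 50 from B
Take 52 from A
Take 58 from A
Take 66 from B
Take 69 from A
Take 79 from A

Merged: [10, 12, 26, 39, 50, 52, 58, 66, 69, 79, 79]


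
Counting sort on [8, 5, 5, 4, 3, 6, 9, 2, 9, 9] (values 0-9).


Input: [8, 5, 5, 4, 3, 6, 9, 2, 9, 9]
Counts: [0, 0, 1, 1, 1, 2, 1, 0, 1, 3]

Sorted: [2, 3, 4, 5, 5, 6, 8, 9, 9, 9]


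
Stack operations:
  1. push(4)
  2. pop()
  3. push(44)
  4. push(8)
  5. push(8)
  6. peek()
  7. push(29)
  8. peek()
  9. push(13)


push(4) -> [4]
pop()->4, []
push(44) -> [44]
push(8) -> [44, 8]
push(8) -> [44, 8, 8]
peek()->8
push(29) -> [44, 8, 8, 29]
peek()->29
push(13) -> [44, 8, 8, 29, 13]

Final stack: [44, 8, 8, 29, 13]


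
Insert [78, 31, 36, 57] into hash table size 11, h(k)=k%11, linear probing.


Insert 78: h=1 -> slot 1
Insert 31: h=9 -> slot 9
Insert 36: h=3 -> slot 3
Insert 57: h=2 -> slot 2

Table: [None, 78, 57, 36, None, None, None, None, None, 31, None]


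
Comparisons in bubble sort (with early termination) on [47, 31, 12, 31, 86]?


Algorithm: bubble sort (with early termination)
Input: [47, 31, 12, 31, 86]
Sorted: [12, 31, 31, 47, 86]

9


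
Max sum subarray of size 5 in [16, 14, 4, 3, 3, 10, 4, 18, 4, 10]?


[0:5]: 40
[1:6]: 34
[2:7]: 24
[3:8]: 38
[4:9]: 39
[5:10]: 46

Max: 46 at [5:10]


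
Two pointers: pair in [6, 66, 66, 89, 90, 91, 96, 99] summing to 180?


lo=0(6)+hi=7(99)=105
lo=1(66)+hi=7(99)=165
lo=2(66)+hi=7(99)=165
lo=3(89)+hi=7(99)=188
lo=3(89)+hi=6(96)=185
lo=3(89)+hi=5(91)=180

Yes: 89+91=180


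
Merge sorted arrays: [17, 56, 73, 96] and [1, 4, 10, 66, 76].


Take 1 from B
Take 4 from B
Take 10 from B
Take 17 from A
Take 56 from A
Take 66 from B
Take 73 from A
Take 76 from B

Merged: [1, 4, 10, 17, 56, 66, 73, 76, 96]


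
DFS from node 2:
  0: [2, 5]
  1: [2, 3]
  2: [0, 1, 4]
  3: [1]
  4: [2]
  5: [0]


Visit 2, push [4, 1, 0]
Visit 0, push [5]
Visit 5, push []
Visit 1, push [3]
Visit 3, push []
Visit 4, push []

DFS order: [2, 0, 5, 1, 3, 4]


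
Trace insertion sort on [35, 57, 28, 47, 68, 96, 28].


Initial: [35, 57, 28, 47, 68, 96, 28]
Insert 57: [35, 57, 28, 47, 68, 96, 28]
Insert 28: [28, 35, 57, 47, 68, 96, 28]
Insert 47: [28, 35, 47, 57, 68, 96, 28]
Insert 68: [28, 35, 47, 57, 68, 96, 28]
Insert 96: [28, 35, 47, 57, 68, 96, 28]
Insert 28: [28, 28, 35, 47, 57, 68, 96]

Sorted: [28, 28, 35, 47, 57, 68, 96]


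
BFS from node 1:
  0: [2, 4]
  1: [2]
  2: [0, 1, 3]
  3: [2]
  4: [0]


Visit 1, enqueue [2]
Visit 2, enqueue [0, 3]
Visit 0, enqueue [4]
Visit 3, enqueue []
Visit 4, enqueue []

BFS order: [1, 2, 0, 3, 4]


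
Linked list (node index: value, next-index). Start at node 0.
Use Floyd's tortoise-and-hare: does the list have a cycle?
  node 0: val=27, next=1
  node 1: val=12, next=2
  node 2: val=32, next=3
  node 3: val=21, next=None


Floyd's tortoise (slow, +1) and hare (fast, +2):
  init: slow=0, fast=0
  step 1: slow=1, fast=2
  step 2: fast 2->3->None, no cycle

Cycle: no


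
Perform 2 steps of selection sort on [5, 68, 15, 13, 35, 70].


Initial: [5, 68, 15, 13, 35, 70]
Step 1: min=5 at 0
  Swap: [5, 68, 15, 13, 35, 70]
Step 2: min=13 at 3
  Swap: [5, 13, 15, 68, 35, 70]

After 2 steps: [5, 13, 15, 68, 35, 70]


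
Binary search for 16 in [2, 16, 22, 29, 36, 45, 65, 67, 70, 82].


Step 1: lo=0, hi=9, mid=4, val=36
Step 2: lo=0, hi=3, mid=1, val=16

Found at index 1


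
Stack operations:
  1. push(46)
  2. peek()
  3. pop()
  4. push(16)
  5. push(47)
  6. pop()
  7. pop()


push(46) -> [46]
peek()->46
pop()->46, []
push(16) -> [16]
push(47) -> [16, 47]
pop()->47, [16]
pop()->16, []

Final stack: []


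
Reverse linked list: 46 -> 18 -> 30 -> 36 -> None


Step 1: curr=46, set curr.next=prev(None) | reversed so far: 46
Step 2: curr=18, set curr.next=prev(46) | reversed so far: 18 -> 46
Step 3: curr=30, set curr.next=prev(18) | reversed so far: 30 -> 18 -> 46
Step 4: curr=36, set curr.next=prev(30) | reversed so far: 36 -> 30 -> 18 -> 46

36 -> 30 -> 18 -> 46 -> None


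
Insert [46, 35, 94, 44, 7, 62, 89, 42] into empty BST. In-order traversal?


Insert 46: root
Insert 35: L from 46
Insert 94: R from 46
Insert 44: L from 46 -> R from 35
Insert 7: L from 46 -> L from 35
Insert 62: R from 46 -> L from 94
Insert 89: R from 46 -> L from 94 -> R from 62
Insert 42: L from 46 -> R from 35 -> L from 44

In-order: [7, 35, 42, 44, 46, 62, 89, 94]


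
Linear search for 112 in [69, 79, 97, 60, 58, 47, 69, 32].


i=0: 69!=112
i=1: 79!=112
i=2: 97!=112
i=3: 60!=112
i=4: 58!=112
i=5: 47!=112
i=6: 69!=112
i=7: 32!=112

Not found, 8 comps


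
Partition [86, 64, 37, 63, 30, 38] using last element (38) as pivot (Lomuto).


Pivot: 38
  37 <= 38: swap -> [37, 64, 86, 63, 30, 38]
  30 <= 38: swap -> [37, 30, 86, 63, 64, 38]
Place pivot at 2: [37, 30, 38, 63, 64, 86]

Partitioned: [37, 30, 38, 63, 64, 86]


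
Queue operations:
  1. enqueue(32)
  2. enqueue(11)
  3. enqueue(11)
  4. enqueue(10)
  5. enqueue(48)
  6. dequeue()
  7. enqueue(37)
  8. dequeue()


enqueue(32) -> [32]
enqueue(11) -> [32, 11]
enqueue(11) -> [32, 11, 11]
enqueue(10) -> [32, 11, 11, 10]
enqueue(48) -> [32, 11, 11, 10, 48]
dequeue()->32, [11, 11, 10, 48]
enqueue(37) -> [11, 11, 10, 48, 37]
dequeue()->11, [11, 10, 48, 37]

Final queue: [11, 10, 48, 37]


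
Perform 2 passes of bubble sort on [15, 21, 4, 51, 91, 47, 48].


Initial: [15, 21, 4, 51, 91, 47, 48]
Pass 1: [15, 4, 21, 51, 47, 48, 91] (3 swaps)
Pass 2: [4, 15, 21, 47, 48, 51, 91] (3 swaps)

After 2 passes: [4, 15, 21, 47, 48, 51, 91]


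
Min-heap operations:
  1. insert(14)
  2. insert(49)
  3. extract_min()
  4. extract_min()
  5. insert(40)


insert(14) -> [14]
insert(49) -> [14, 49]
extract_min()->14, [49]
extract_min()->49, []
insert(40) -> [40]

Final heap: [40]


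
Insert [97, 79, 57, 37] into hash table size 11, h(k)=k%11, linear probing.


Insert 97: h=9 -> slot 9
Insert 79: h=2 -> slot 2
Insert 57: h=2, 1 probes -> slot 3
Insert 37: h=4 -> slot 4

Table: [None, None, 79, 57, 37, None, None, None, None, 97, None]


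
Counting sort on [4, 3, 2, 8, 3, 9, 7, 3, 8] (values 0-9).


Input: [4, 3, 2, 8, 3, 9, 7, 3, 8]
Counts: [0, 0, 1, 3, 1, 0, 0, 1, 2, 1]

Sorted: [2, 3, 3, 3, 4, 7, 8, 8, 9]


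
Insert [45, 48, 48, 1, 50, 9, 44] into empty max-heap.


Insert 45: [45]
Insert 48: [48, 45]
Insert 48: [48, 45, 48]
Insert 1: [48, 45, 48, 1]
Insert 50: [50, 48, 48, 1, 45]
Insert 9: [50, 48, 48, 1, 45, 9]
Insert 44: [50, 48, 48, 1, 45, 9, 44]

Final heap: [50, 48, 48, 1, 45, 9, 44]


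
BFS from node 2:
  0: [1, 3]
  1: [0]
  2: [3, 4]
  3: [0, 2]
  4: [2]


Visit 2, enqueue [3, 4]
Visit 3, enqueue [0]
Visit 4, enqueue []
Visit 0, enqueue [1]
Visit 1, enqueue []

BFS order: [2, 3, 4, 0, 1]


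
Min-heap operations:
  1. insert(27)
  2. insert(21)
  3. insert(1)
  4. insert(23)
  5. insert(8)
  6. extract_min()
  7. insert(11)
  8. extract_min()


insert(27) -> [27]
insert(21) -> [21, 27]
insert(1) -> [1, 27, 21]
insert(23) -> [1, 23, 21, 27]
insert(8) -> [1, 8, 21, 27, 23]
extract_min()->1, [8, 23, 21, 27]
insert(11) -> [8, 11, 21, 27, 23]
extract_min()->8, [11, 23, 21, 27]

Final heap: [11, 23, 21, 27]


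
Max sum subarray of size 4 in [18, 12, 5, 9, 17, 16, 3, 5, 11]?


[0:4]: 44
[1:5]: 43
[2:6]: 47
[3:7]: 45
[4:8]: 41
[5:9]: 35

Max: 47 at [2:6]


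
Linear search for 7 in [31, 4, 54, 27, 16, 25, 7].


i=0: 31!=7
i=1: 4!=7
i=2: 54!=7
i=3: 27!=7
i=4: 16!=7
i=5: 25!=7
i=6: 7==7 found!

Found at 6, 7 comps


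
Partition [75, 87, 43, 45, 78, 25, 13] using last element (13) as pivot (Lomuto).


Pivot: 13
Place pivot at 0: [13, 87, 43, 45, 78, 25, 75]

Partitioned: [13, 87, 43, 45, 78, 25, 75]


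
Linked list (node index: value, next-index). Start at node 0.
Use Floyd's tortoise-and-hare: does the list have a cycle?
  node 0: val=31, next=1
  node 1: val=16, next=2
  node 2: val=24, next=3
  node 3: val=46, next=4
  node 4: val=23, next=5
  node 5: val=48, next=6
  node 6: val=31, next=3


Floyd's tortoise (slow, +1) and hare (fast, +2):
  init: slow=0, fast=0
  step 1: slow=1, fast=2
  step 2: slow=2, fast=4
  step 3: slow=3, fast=6
  step 4: slow=4, fast=4
  slow == fast at node 4: cycle detected

Cycle: yes


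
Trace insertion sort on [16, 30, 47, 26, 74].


Initial: [16, 30, 47, 26, 74]
Insert 30: [16, 30, 47, 26, 74]
Insert 47: [16, 30, 47, 26, 74]
Insert 26: [16, 26, 30, 47, 74]
Insert 74: [16, 26, 30, 47, 74]

Sorted: [16, 26, 30, 47, 74]


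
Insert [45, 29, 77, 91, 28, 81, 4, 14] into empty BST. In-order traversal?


Insert 45: root
Insert 29: L from 45
Insert 77: R from 45
Insert 91: R from 45 -> R from 77
Insert 28: L from 45 -> L from 29
Insert 81: R from 45 -> R from 77 -> L from 91
Insert 4: L from 45 -> L from 29 -> L from 28
Insert 14: L from 45 -> L from 29 -> L from 28 -> R from 4

In-order: [4, 14, 28, 29, 45, 77, 81, 91]


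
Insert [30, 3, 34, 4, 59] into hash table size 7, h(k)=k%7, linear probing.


Insert 30: h=2 -> slot 2
Insert 3: h=3 -> slot 3
Insert 34: h=6 -> slot 6
Insert 4: h=4 -> slot 4
Insert 59: h=3, 2 probes -> slot 5

Table: [None, None, 30, 3, 4, 59, 34]


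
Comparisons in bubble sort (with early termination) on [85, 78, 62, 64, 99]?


Algorithm: bubble sort (with early termination)
Input: [85, 78, 62, 64, 99]
Sorted: [62, 64, 78, 85, 99]

9


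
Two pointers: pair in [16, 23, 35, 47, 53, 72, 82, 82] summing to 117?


lo=0(16)+hi=7(82)=98
lo=1(23)+hi=7(82)=105
lo=2(35)+hi=7(82)=117

Yes: 35+82=117


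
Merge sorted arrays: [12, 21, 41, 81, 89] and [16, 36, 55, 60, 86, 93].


Take 12 from A
Take 16 from B
Take 21 from A
Take 36 from B
Take 41 from A
Take 55 from B
Take 60 from B
Take 81 from A
Take 86 from B
Take 89 from A

Merged: [12, 16, 21, 36, 41, 55, 60, 81, 86, 89, 93]


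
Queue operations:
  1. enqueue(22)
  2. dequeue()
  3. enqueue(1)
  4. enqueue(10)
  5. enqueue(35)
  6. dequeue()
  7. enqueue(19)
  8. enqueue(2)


enqueue(22) -> [22]
dequeue()->22, []
enqueue(1) -> [1]
enqueue(10) -> [1, 10]
enqueue(35) -> [1, 10, 35]
dequeue()->1, [10, 35]
enqueue(19) -> [10, 35, 19]
enqueue(2) -> [10, 35, 19, 2]

Final queue: [10, 35, 19, 2]


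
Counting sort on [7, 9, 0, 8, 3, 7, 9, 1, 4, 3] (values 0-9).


Input: [7, 9, 0, 8, 3, 7, 9, 1, 4, 3]
Counts: [1, 1, 0, 2, 1, 0, 0, 2, 1, 2]

Sorted: [0, 1, 3, 3, 4, 7, 7, 8, 9, 9]


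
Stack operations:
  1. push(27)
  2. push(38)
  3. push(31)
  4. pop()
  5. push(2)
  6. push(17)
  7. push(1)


push(27) -> [27]
push(38) -> [27, 38]
push(31) -> [27, 38, 31]
pop()->31, [27, 38]
push(2) -> [27, 38, 2]
push(17) -> [27, 38, 2, 17]
push(1) -> [27, 38, 2, 17, 1]

Final stack: [27, 38, 2, 17, 1]


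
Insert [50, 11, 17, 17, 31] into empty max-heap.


Insert 50: [50]
Insert 11: [50, 11]
Insert 17: [50, 11, 17]
Insert 17: [50, 17, 17, 11]
Insert 31: [50, 31, 17, 11, 17]

Final heap: [50, 31, 17, 11, 17]


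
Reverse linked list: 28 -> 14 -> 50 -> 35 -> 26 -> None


Step 1: curr=28, set curr.next=prev(None) | reversed so far: 28
Step 2: curr=14, set curr.next=prev(28) | reversed so far: 14 -> 28
Step 3: curr=50, set curr.next=prev(14) | reversed so far: 50 -> 14 -> 28
Step 4: curr=35, set curr.next=prev(50) | reversed so far: 35 -> 50 -> 14 -> 28
Step 5: curr=26, set curr.next=prev(35) | reversed so far: 26 -> 35 -> 50 -> 14 -> 28

26 -> 35 -> 50 -> 14 -> 28 -> None


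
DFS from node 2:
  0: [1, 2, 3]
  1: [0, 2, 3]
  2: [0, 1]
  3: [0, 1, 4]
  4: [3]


Visit 2, push [1, 0]
Visit 0, push [3, 1]
Visit 1, push [3]
Visit 3, push [4]
Visit 4, push []

DFS order: [2, 0, 1, 3, 4]


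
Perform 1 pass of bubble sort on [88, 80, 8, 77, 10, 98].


Initial: [88, 80, 8, 77, 10, 98]
Pass 1: [80, 8, 77, 10, 88, 98] (4 swaps)

After 1 pass: [80, 8, 77, 10, 88, 98]


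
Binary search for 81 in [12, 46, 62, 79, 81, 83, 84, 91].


Step 1: lo=0, hi=7, mid=3, val=79
Step 2: lo=4, hi=7, mid=5, val=83
Step 3: lo=4, hi=4, mid=4, val=81

Found at index 4


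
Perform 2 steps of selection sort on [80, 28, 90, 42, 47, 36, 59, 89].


Initial: [80, 28, 90, 42, 47, 36, 59, 89]
Step 1: min=28 at 1
  Swap: [28, 80, 90, 42, 47, 36, 59, 89]
Step 2: min=36 at 5
  Swap: [28, 36, 90, 42, 47, 80, 59, 89]

After 2 steps: [28, 36, 90, 42, 47, 80, 59, 89]


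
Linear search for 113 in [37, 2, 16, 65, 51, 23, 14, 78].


i=0: 37!=113
i=1: 2!=113
i=2: 16!=113
i=3: 65!=113
i=4: 51!=113
i=5: 23!=113
i=6: 14!=113
i=7: 78!=113

Not found, 8 comps


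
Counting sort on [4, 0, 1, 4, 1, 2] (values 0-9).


Input: [4, 0, 1, 4, 1, 2]
Counts: [1, 2, 1, 0, 2, 0, 0, 0, 0, 0]

Sorted: [0, 1, 1, 2, 4, 4]


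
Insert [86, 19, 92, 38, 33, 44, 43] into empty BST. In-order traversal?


Insert 86: root
Insert 19: L from 86
Insert 92: R from 86
Insert 38: L from 86 -> R from 19
Insert 33: L from 86 -> R from 19 -> L from 38
Insert 44: L from 86 -> R from 19 -> R from 38
Insert 43: L from 86 -> R from 19 -> R from 38 -> L from 44

In-order: [19, 33, 38, 43, 44, 86, 92]


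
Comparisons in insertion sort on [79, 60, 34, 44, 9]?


Algorithm: insertion sort
Input: [79, 60, 34, 44, 9]
Sorted: [9, 34, 44, 60, 79]

10


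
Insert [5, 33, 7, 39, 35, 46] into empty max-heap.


Insert 5: [5]
Insert 33: [33, 5]
Insert 7: [33, 5, 7]
Insert 39: [39, 33, 7, 5]
Insert 35: [39, 35, 7, 5, 33]
Insert 46: [46, 35, 39, 5, 33, 7]

Final heap: [46, 35, 39, 5, 33, 7]


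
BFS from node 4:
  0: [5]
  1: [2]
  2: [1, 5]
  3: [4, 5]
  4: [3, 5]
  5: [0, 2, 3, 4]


Visit 4, enqueue [3, 5]
Visit 3, enqueue []
Visit 5, enqueue [0, 2]
Visit 0, enqueue []
Visit 2, enqueue [1]
Visit 1, enqueue []

BFS order: [4, 3, 5, 0, 2, 1]


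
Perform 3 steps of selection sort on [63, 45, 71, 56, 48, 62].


Initial: [63, 45, 71, 56, 48, 62]
Step 1: min=45 at 1
  Swap: [45, 63, 71, 56, 48, 62]
Step 2: min=48 at 4
  Swap: [45, 48, 71, 56, 63, 62]
Step 3: min=56 at 3
  Swap: [45, 48, 56, 71, 63, 62]

After 3 steps: [45, 48, 56, 71, 63, 62]


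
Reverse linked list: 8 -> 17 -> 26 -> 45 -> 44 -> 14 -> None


Step 1: curr=8, set curr.next=prev(None) | reversed so far: 8
Step 2: curr=17, set curr.next=prev(8) | reversed so far: 17 -> 8
Step 3: curr=26, set curr.next=prev(17) | reversed so far: 26 -> 17 -> 8
Step 4: curr=45, set curr.next=prev(26) | reversed so far: 45 -> 26 -> 17 -> 8
Step 5: curr=44, set curr.next=prev(45) | reversed so far: 44 -> 45 -> 26 -> 17 -> 8
Step 6: curr=14, set curr.next=prev(44) | reversed so far: 14 -> 44 -> 45 -> 26 -> 17 -> 8

14 -> 44 -> 45 -> 26 -> 17 -> 8 -> None


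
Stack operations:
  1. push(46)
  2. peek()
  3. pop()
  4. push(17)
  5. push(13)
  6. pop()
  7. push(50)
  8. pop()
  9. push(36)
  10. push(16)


push(46) -> [46]
peek()->46
pop()->46, []
push(17) -> [17]
push(13) -> [17, 13]
pop()->13, [17]
push(50) -> [17, 50]
pop()->50, [17]
push(36) -> [17, 36]
push(16) -> [17, 36, 16]

Final stack: [17, 36, 16]


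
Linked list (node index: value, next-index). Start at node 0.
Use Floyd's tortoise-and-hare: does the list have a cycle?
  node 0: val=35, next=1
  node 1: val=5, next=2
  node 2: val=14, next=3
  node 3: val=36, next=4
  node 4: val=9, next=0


Floyd's tortoise (slow, +1) and hare (fast, +2):
  init: slow=0, fast=0
  step 1: slow=1, fast=2
  step 2: slow=2, fast=4
  step 3: slow=3, fast=1
  step 4: slow=4, fast=3
  step 5: slow=0, fast=0
  slow == fast at node 0: cycle detected

Cycle: yes


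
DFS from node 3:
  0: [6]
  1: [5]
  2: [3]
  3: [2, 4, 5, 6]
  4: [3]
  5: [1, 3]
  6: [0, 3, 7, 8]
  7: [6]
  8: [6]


Visit 3, push [6, 5, 4, 2]
Visit 2, push []
Visit 4, push []
Visit 5, push [1]
Visit 1, push []
Visit 6, push [8, 7, 0]
Visit 0, push []
Visit 7, push []
Visit 8, push []

DFS order: [3, 2, 4, 5, 1, 6, 0, 7, 8]


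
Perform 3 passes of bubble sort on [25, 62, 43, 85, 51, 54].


Initial: [25, 62, 43, 85, 51, 54]
Pass 1: [25, 43, 62, 51, 54, 85] (3 swaps)
Pass 2: [25, 43, 51, 54, 62, 85] (2 swaps)
Pass 3: [25, 43, 51, 54, 62, 85] (0 swaps)

After 3 passes: [25, 43, 51, 54, 62, 85]


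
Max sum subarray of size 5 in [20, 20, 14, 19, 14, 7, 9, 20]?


[0:5]: 87
[1:6]: 74
[2:7]: 63
[3:8]: 69

Max: 87 at [0:5]


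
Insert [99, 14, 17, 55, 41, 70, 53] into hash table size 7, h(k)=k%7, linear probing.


Insert 99: h=1 -> slot 1
Insert 14: h=0 -> slot 0
Insert 17: h=3 -> slot 3
Insert 55: h=6 -> slot 6
Insert 41: h=6, 3 probes -> slot 2
Insert 70: h=0, 4 probes -> slot 4
Insert 53: h=4, 1 probes -> slot 5

Table: [14, 99, 41, 17, 70, 53, 55]


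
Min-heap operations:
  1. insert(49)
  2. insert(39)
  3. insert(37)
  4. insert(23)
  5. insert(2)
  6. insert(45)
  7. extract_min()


insert(49) -> [49]
insert(39) -> [39, 49]
insert(37) -> [37, 49, 39]
insert(23) -> [23, 37, 39, 49]
insert(2) -> [2, 23, 39, 49, 37]
insert(45) -> [2, 23, 39, 49, 37, 45]
extract_min()->2, [23, 37, 39, 49, 45]

Final heap: [23, 37, 39, 49, 45]


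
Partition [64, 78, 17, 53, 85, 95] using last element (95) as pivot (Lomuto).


Pivot: 95
  64 <= 95: advance i (no swap)
  78 <= 95: advance i (no swap)
  17 <= 95: advance i (no swap)
  53 <= 95: advance i (no swap)
  85 <= 95: advance i (no swap)
Place pivot at 5: [64, 78, 17, 53, 85, 95]

Partitioned: [64, 78, 17, 53, 85, 95]


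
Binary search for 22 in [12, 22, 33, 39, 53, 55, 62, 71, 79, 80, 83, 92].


Step 1: lo=0, hi=11, mid=5, val=55
Step 2: lo=0, hi=4, mid=2, val=33
Step 3: lo=0, hi=1, mid=0, val=12
Step 4: lo=1, hi=1, mid=1, val=22

Found at index 1


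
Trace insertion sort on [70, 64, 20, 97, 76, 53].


Initial: [70, 64, 20, 97, 76, 53]
Insert 64: [64, 70, 20, 97, 76, 53]
Insert 20: [20, 64, 70, 97, 76, 53]
Insert 97: [20, 64, 70, 97, 76, 53]
Insert 76: [20, 64, 70, 76, 97, 53]
Insert 53: [20, 53, 64, 70, 76, 97]

Sorted: [20, 53, 64, 70, 76, 97]


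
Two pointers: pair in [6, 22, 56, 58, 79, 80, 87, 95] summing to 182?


lo=0(6)+hi=7(95)=101
lo=1(22)+hi=7(95)=117
lo=2(56)+hi=7(95)=151
lo=3(58)+hi=7(95)=153
lo=4(79)+hi=7(95)=174
lo=5(80)+hi=7(95)=175
lo=6(87)+hi=7(95)=182

Yes: 87+95=182


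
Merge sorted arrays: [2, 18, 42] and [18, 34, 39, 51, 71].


Take 2 from A
Take 18 from A
Take 18 from B
Take 34 from B
Take 39 from B
Take 42 from A

Merged: [2, 18, 18, 34, 39, 42, 51, 71]


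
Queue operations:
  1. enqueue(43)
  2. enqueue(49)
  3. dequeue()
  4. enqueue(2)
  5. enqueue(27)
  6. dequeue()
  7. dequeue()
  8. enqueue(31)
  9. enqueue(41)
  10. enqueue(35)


enqueue(43) -> [43]
enqueue(49) -> [43, 49]
dequeue()->43, [49]
enqueue(2) -> [49, 2]
enqueue(27) -> [49, 2, 27]
dequeue()->49, [2, 27]
dequeue()->2, [27]
enqueue(31) -> [27, 31]
enqueue(41) -> [27, 31, 41]
enqueue(35) -> [27, 31, 41, 35]

Final queue: [27, 31, 41, 35]


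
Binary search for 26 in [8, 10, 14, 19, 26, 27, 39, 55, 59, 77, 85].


Step 1: lo=0, hi=10, mid=5, val=27
Step 2: lo=0, hi=4, mid=2, val=14
Step 3: lo=3, hi=4, mid=3, val=19
Step 4: lo=4, hi=4, mid=4, val=26

Found at index 4


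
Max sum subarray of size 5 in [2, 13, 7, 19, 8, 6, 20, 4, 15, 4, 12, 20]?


[0:5]: 49
[1:6]: 53
[2:7]: 60
[3:8]: 57
[4:9]: 53
[5:10]: 49
[6:11]: 55
[7:12]: 55

Max: 60 at [2:7]


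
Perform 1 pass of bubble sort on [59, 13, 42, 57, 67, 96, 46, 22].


Initial: [59, 13, 42, 57, 67, 96, 46, 22]
Pass 1: [13, 42, 57, 59, 67, 46, 22, 96] (5 swaps)

After 1 pass: [13, 42, 57, 59, 67, 46, 22, 96]


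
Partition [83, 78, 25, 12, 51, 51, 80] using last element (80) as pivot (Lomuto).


Pivot: 80
  78 <= 80: swap -> [78, 83, 25, 12, 51, 51, 80]
  25 <= 80: swap -> [78, 25, 83, 12, 51, 51, 80]
  12 <= 80: swap -> [78, 25, 12, 83, 51, 51, 80]
  51 <= 80: swap -> [78, 25, 12, 51, 83, 51, 80]
  51 <= 80: swap -> [78, 25, 12, 51, 51, 83, 80]
Place pivot at 5: [78, 25, 12, 51, 51, 80, 83]

Partitioned: [78, 25, 12, 51, 51, 80, 83]


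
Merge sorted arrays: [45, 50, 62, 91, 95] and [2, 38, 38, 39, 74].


Take 2 from B
Take 38 from B
Take 38 from B
Take 39 from B
Take 45 from A
Take 50 from A
Take 62 from A
Take 74 from B

Merged: [2, 38, 38, 39, 45, 50, 62, 74, 91, 95]


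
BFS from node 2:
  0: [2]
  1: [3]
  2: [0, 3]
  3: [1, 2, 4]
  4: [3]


Visit 2, enqueue [0, 3]
Visit 0, enqueue []
Visit 3, enqueue [1, 4]
Visit 1, enqueue []
Visit 4, enqueue []

BFS order: [2, 0, 3, 1, 4]


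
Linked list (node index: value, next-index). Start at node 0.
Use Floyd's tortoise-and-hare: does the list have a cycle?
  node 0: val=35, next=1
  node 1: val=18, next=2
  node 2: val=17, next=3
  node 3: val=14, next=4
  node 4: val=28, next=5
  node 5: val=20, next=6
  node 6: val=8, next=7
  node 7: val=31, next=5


Floyd's tortoise (slow, +1) and hare (fast, +2):
  init: slow=0, fast=0
  step 1: slow=1, fast=2
  step 2: slow=2, fast=4
  step 3: slow=3, fast=6
  step 4: slow=4, fast=5
  step 5: slow=5, fast=7
  step 6: slow=6, fast=6
  slow == fast at node 6: cycle detected

Cycle: yes


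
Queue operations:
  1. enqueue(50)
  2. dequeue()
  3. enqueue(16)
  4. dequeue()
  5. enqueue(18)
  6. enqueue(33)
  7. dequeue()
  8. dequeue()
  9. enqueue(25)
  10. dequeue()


enqueue(50) -> [50]
dequeue()->50, []
enqueue(16) -> [16]
dequeue()->16, []
enqueue(18) -> [18]
enqueue(33) -> [18, 33]
dequeue()->18, [33]
dequeue()->33, []
enqueue(25) -> [25]
dequeue()->25, []

Final queue: []


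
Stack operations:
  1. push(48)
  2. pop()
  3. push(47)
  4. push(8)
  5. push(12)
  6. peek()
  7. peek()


push(48) -> [48]
pop()->48, []
push(47) -> [47]
push(8) -> [47, 8]
push(12) -> [47, 8, 12]
peek()->12
peek()->12

Final stack: [47, 8, 12]


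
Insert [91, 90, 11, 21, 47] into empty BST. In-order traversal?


Insert 91: root
Insert 90: L from 91
Insert 11: L from 91 -> L from 90
Insert 21: L from 91 -> L from 90 -> R from 11
Insert 47: L from 91 -> L from 90 -> R from 11 -> R from 21

In-order: [11, 21, 47, 90, 91]


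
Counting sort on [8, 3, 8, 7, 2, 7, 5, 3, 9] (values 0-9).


Input: [8, 3, 8, 7, 2, 7, 5, 3, 9]
Counts: [0, 0, 1, 2, 0, 1, 0, 2, 2, 1]

Sorted: [2, 3, 3, 5, 7, 7, 8, 8, 9]


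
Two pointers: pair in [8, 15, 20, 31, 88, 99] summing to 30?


lo=0(8)+hi=5(99)=107
lo=0(8)+hi=4(88)=96
lo=0(8)+hi=3(31)=39
lo=0(8)+hi=2(20)=28
lo=1(15)+hi=2(20)=35

No pair found


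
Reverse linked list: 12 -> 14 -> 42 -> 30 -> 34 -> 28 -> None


Step 1: curr=12, set curr.next=prev(None) | reversed so far: 12
Step 2: curr=14, set curr.next=prev(12) | reversed so far: 14 -> 12
Step 3: curr=42, set curr.next=prev(14) | reversed so far: 42 -> 14 -> 12
Step 4: curr=30, set curr.next=prev(42) | reversed so far: 30 -> 42 -> 14 -> 12
Step 5: curr=34, set curr.next=prev(30) | reversed so far: 34 -> 30 -> 42 -> 14 -> 12
Step 6: curr=28, set curr.next=prev(34) | reversed so far: 28 -> 34 -> 30 -> 42 -> 14 -> 12

28 -> 34 -> 30 -> 42 -> 14 -> 12 -> None


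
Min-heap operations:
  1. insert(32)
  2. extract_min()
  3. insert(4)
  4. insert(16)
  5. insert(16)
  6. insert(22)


insert(32) -> [32]
extract_min()->32, []
insert(4) -> [4]
insert(16) -> [4, 16]
insert(16) -> [4, 16, 16]
insert(22) -> [4, 16, 16, 22]

Final heap: [4, 16, 16, 22]


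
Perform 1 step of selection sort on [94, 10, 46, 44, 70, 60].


Initial: [94, 10, 46, 44, 70, 60]
Step 1: min=10 at 1
  Swap: [10, 94, 46, 44, 70, 60]

After 1 step: [10, 94, 46, 44, 70, 60]


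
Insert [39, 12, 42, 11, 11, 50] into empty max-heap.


Insert 39: [39]
Insert 12: [39, 12]
Insert 42: [42, 12, 39]
Insert 11: [42, 12, 39, 11]
Insert 11: [42, 12, 39, 11, 11]
Insert 50: [50, 12, 42, 11, 11, 39]

Final heap: [50, 12, 42, 11, 11, 39]


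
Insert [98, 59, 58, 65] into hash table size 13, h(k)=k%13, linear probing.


Insert 98: h=7 -> slot 7
Insert 59: h=7, 1 probes -> slot 8
Insert 58: h=6 -> slot 6
Insert 65: h=0 -> slot 0

Table: [65, None, None, None, None, None, 58, 98, 59, None, None, None, None]


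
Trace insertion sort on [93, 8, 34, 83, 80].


Initial: [93, 8, 34, 83, 80]
Insert 8: [8, 93, 34, 83, 80]
Insert 34: [8, 34, 93, 83, 80]
Insert 83: [8, 34, 83, 93, 80]
Insert 80: [8, 34, 80, 83, 93]

Sorted: [8, 34, 80, 83, 93]


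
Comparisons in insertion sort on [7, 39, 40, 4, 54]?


Algorithm: insertion sort
Input: [7, 39, 40, 4, 54]
Sorted: [4, 7, 39, 40, 54]

6


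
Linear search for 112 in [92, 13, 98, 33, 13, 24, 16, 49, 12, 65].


i=0: 92!=112
i=1: 13!=112
i=2: 98!=112
i=3: 33!=112
i=4: 13!=112
i=5: 24!=112
i=6: 16!=112
i=7: 49!=112
i=8: 12!=112
i=9: 65!=112

Not found, 10 comps


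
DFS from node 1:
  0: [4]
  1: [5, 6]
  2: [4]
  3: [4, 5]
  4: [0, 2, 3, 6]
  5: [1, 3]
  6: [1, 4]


Visit 1, push [6, 5]
Visit 5, push [3]
Visit 3, push [4]
Visit 4, push [6, 2, 0]
Visit 0, push []
Visit 2, push []
Visit 6, push []

DFS order: [1, 5, 3, 4, 0, 2, 6]


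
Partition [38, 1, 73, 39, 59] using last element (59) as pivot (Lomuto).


Pivot: 59
  38 <= 59: advance i (no swap)
  1 <= 59: advance i (no swap)
  39 <= 59: swap -> [38, 1, 39, 73, 59]
Place pivot at 3: [38, 1, 39, 59, 73]

Partitioned: [38, 1, 39, 59, 73]


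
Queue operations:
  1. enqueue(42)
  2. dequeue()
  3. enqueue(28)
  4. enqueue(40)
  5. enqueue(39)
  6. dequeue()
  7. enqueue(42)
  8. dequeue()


enqueue(42) -> [42]
dequeue()->42, []
enqueue(28) -> [28]
enqueue(40) -> [28, 40]
enqueue(39) -> [28, 40, 39]
dequeue()->28, [40, 39]
enqueue(42) -> [40, 39, 42]
dequeue()->40, [39, 42]

Final queue: [39, 42]


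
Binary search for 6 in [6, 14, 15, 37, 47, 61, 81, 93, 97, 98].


Step 1: lo=0, hi=9, mid=4, val=47
Step 2: lo=0, hi=3, mid=1, val=14
Step 3: lo=0, hi=0, mid=0, val=6

Found at index 0


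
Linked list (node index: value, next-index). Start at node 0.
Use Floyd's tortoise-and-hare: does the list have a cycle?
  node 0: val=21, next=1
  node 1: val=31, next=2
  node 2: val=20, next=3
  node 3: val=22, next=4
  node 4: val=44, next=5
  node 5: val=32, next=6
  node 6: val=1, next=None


Floyd's tortoise (slow, +1) and hare (fast, +2):
  init: slow=0, fast=0
  step 1: slow=1, fast=2
  step 2: slow=2, fast=4
  step 3: slow=3, fast=6
  step 4: fast -> None, no cycle

Cycle: no


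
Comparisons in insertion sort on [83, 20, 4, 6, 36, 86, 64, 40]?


Algorithm: insertion sort
Input: [83, 20, 4, 6, 36, 86, 64, 40]
Sorted: [4, 6, 20, 36, 40, 64, 83, 86]

16


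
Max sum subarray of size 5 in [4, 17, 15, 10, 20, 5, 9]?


[0:5]: 66
[1:6]: 67
[2:7]: 59

Max: 67 at [1:6]


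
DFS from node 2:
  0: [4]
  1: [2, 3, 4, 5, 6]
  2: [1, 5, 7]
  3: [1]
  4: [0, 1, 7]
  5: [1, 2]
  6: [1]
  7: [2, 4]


Visit 2, push [7, 5, 1]
Visit 1, push [6, 5, 4, 3]
Visit 3, push []
Visit 4, push [7, 0]
Visit 0, push []
Visit 7, push []
Visit 5, push []
Visit 6, push []

DFS order: [2, 1, 3, 4, 0, 7, 5, 6]


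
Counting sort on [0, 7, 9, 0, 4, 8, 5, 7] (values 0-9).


Input: [0, 7, 9, 0, 4, 8, 5, 7]
Counts: [2, 0, 0, 0, 1, 1, 0, 2, 1, 1]

Sorted: [0, 0, 4, 5, 7, 7, 8, 9]


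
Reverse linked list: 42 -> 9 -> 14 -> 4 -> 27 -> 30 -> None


Step 1: curr=42, set curr.next=prev(None) | reversed so far: 42
Step 2: curr=9, set curr.next=prev(42) | reversed so far: 9 -> 42
Step 3: curr=14, set curr.next=prev(9) | reversed so far: 14 -> 9 -> 42
Step 4: curr=4, set curr.next=prev(14) | reversed so far: 4 -> 14 -> 9 -> 42
Step 5: curr=27, set curr.next=prev(4) | reversed so far: 27 -> 4 -> 14 -> 9 -> 42
Step 6: curr=30, set curr.next=prev(27) | reversed so far: 30 -> 27 -> 4 -> 14 -> 9 -> 42

30 -> 27 -> 4 -> 14 -> 9 -> 42 -> None


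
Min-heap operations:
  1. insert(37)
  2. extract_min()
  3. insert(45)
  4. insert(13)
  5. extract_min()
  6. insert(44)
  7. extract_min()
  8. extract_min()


insert(37) -> [37]
extract_min()->37, []
insert(45) -> [45]
insert(13) -> [13, 45]
extract_min()->13, [45]
insert(44) -> [44, 45]
extract_min()->44, [45]
extract_min()->45, []

Final heap: []
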